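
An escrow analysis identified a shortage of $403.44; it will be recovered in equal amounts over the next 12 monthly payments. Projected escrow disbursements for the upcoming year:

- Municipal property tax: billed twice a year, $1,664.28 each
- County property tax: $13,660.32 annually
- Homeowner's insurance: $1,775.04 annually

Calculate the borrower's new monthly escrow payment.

$1,597.28

Municipal property tax: $1,664.28 × 2 = $3,328.56 per year
County property tax: $13,660.32 per year
Homeowner's insurance: $1,775.04 per year
Combined annual = $3,328.56 + $13,660.32 + $1,775.04 = $18,763.92
Monthly escrow = $18,763.92 ÷ 12 = $1,563.66
Monthly shortage recovery: $403.44 ÷ 12 = $33.62
Adjusted monthly = $1,563.66 + $33.62 = $1,597.28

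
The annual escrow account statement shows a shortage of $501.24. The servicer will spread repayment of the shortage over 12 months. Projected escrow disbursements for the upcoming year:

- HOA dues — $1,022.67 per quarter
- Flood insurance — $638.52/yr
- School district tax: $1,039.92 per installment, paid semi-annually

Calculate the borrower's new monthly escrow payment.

HOA dues: $1,022.67 × 4 = $4,090.68
Flood insurance: $638.52
School district tax: $1,039.92 × 2 = $2,079.84
Total annual escrow = $4,090.68 + $638.52 + $2,079.84 = $6,809.04
Per month = $6,809.04 / 12 = $567.42
Monthly shortage recovery: $501.24 / 12 = $41.77
Adjusted monthly = $567.42 + $41.77 = $609.19

$609.19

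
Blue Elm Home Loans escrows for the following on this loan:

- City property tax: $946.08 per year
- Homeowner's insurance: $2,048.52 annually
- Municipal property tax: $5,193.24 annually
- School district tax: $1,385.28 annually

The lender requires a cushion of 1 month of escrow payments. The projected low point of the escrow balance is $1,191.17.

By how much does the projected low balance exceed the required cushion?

City property tax = $946.08
Homeowner's insurance = $2,048.52
Municipal property tax = $5,193.24
School district tax = $1,385.28
Yearly total = $9,573.12
Monthly escrow = $9,573.12 / 12 = $797.76
Required reserve = 1 × $797.76 = $797.76
Surplus = $1,191.17 − $797.76 = $393.41

$393.41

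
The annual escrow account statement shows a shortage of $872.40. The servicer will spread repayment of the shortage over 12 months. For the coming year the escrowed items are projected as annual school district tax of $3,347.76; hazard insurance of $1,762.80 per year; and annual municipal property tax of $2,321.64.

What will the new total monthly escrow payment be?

School district tax = $3,347.76 annually
Hazard insurance = $1,762.80 annually
Municipal property tax = $2,321.64 annually
Yearly total = $7,432.20
Base monthly escrow = $7,432.20 / 12 = $619.35
Shortage spread = $872.40 ÷ 12 = $72.70/mo
Adjusted monthly = $619.35 + $72.70 = $692.05

$692.05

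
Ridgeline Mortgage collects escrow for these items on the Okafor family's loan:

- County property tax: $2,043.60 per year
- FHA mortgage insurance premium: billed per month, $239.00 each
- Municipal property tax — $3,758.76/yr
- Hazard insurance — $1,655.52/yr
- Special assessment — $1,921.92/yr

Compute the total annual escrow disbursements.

$12,247.80

County property tax: $2,043.60/yr
FHA mortgage insurance premium: $239.00 × 12 = $2,868.00/yr
Municipal property tax: $3,758.76/yr
Hazard insurance: $1,655.52/yr
Special assessment: $1,921.92/yr
Yearly total = $12,247.80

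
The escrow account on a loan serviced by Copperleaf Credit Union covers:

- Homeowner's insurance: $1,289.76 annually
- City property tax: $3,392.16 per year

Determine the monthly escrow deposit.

$390.16

Homeowner's insurance: $1,289.76/yr
City property tax: $3,392.16/yr
Total annual escrow = $1,289.76 + $3,392.16 = $4,681.92
Per month = $4,681.92 ÷ 12 = $390.16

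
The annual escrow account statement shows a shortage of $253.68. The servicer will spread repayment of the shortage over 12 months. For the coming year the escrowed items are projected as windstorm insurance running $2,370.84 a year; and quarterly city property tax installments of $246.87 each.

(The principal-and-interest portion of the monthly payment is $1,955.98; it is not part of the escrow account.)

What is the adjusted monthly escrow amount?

$301.00

Windstorm insurance = $2,370.84/yr
City property tax = $246.87 × 4 = $987.48/yr
Total annual escrow = $2,370.84 + $987.48 = $3,358.32
Base monthly escrow = $3,358.32 ÷ 12 = $279.86
Monthly shortage recovery: $253.68 / 12 = $21.14
New monthly escrow = $279.86 + $21.14 = $301.00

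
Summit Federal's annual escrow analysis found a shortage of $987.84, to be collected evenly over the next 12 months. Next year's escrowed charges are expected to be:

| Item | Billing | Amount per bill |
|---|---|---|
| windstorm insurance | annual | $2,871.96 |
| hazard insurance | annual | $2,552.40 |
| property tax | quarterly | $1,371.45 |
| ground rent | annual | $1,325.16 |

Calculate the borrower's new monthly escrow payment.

Windstorm insurance — $2,871.96
Hazard insurance — $2,552.40
Property tax — $1,371.45 × 4 = $5,485.80
Ground rent — $1,325.16
Total per year = $12,235.32
Per month = $12,235.32 / 12 = $1,019.61
Shortage spread = $987.84 ÷ 12 = $82.32/mo
Adjusted monthly = $1,019.61 + $82.32 = $1,101.93

$1,101.93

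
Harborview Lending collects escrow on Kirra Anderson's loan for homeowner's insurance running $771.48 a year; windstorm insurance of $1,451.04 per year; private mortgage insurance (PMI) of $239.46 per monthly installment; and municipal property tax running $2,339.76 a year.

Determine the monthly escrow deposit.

$619.65

Homeowner's insurance — $771.48 annually
Windstorm insurance — $1,451.04 annually
Private mortgage insurance (PMI) — $239.46 × 12 = $2,873.52 annually
Municipal property tax — $2,339.76 annually
Annual escrow total = $771.48 + $1,451.04 + $2,873.52 + $2,339.76 = $7,435.80
Per month = $7,435.80 ÷ 12 = $619.65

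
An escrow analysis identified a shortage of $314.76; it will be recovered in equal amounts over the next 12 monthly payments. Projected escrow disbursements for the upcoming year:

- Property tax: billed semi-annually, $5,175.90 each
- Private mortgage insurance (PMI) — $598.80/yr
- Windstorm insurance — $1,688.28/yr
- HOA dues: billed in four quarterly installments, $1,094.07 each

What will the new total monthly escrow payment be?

$1,444.16

Property tax = $5,175.90 × 2 = $10,351.80 annually
Private mortgage insurance (PMI) = $598.80 annually
Windstorm insurance = $1,688.28 annually
HOA dues = $1,094.07 × 4 = $4,376.28 annually
Combined annual = $10,351.80 + $598.80 + $1,688.28 + $4,376.28 = $17,015.16
Per month = $17,015.16 / 12 = $1,417.93
Shortage per month = $314.76 ÷ 12 = $26.23
New monthly escrow = $1,417.93 + $26.23 = $1,444.16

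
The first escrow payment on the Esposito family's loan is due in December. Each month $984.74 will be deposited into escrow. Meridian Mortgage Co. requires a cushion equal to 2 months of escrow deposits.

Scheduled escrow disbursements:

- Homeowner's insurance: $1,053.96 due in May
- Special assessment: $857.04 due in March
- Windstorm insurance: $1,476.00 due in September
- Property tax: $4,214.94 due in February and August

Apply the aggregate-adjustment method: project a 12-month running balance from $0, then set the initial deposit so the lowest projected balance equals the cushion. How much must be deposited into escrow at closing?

$3,938.96

Cushion = 2 × $984.74 = $1,969.48
Trial balance (start $0, +$984.74 each month, − disbursements):
  Dec: +$984.74 → $984.74
  Jan: +$984.74 → $1,969.48
  Feb: +$984.74 − $4,214.94 → -$1,260.72
  Mar: +$984.74 − $857.04 → -$1,133.02
  Apr: +$984.74 → -$148.28
  May: +$984.74 − $1,053.96 → -$217.50
  Jun: +$984.74 → $767.24
  Jul: +$984.74 → $1,751.98
  Aug: +$984.74 − $4,214.94 → -$1,478.22
  Sep: +$984.74 − $1,476.00 → -$1,969.48
  Oct: +$984.74 → -$984.74
  Nov: +$984.74 → $0.00
Lowest trial balance = -$1,969.48 (Sep)
Initial deposit = cushion − low point = $1,969.48 − (-$1,969.48) = $3,938.96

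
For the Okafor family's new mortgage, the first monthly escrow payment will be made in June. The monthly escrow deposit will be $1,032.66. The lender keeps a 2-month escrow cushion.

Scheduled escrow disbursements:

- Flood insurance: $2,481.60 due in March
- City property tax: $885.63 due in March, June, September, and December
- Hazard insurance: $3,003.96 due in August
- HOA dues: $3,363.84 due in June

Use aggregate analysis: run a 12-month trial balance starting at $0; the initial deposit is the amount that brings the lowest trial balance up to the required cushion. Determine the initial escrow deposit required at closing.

Cushion = 2 × $1,032.66 = $2,065.32
Trial balance (start $0, +$1,032.66 each month, − disbursements):
  Jun: +$1,032.66 − $4,249.47 → -$3,216.81
  Jul: +$1,032.66 → -$2,184.15
  Aug: +$1,032.66 − $3,003.96 → -$4,155.45
  Sep: +$1,032.66 − $885.63 → -$4,008.42
  Oct: +$1,032.66 → -$2,975.76
  Nov: +$1,032.66 → -$1,943.10
  Dec: +$1,032.66 − $885.63 → -$1,796.07
  Jan: +$1,032.66 → -$763.41
  Feb: +$1,032.66 → $269.25
  Mar: +$1,032.66 − $3,367.23 → -$2,065.32
  Apr: +$1,032.66 → -$1,032.66
  May: +$1,032.66 → $0.00
Lowest trial balance = -$4,155.45 (Aug)
Initial deposit = cushion − low point = $2,065.32 − (-$4,155.45) = $6,220.77

$6,220.77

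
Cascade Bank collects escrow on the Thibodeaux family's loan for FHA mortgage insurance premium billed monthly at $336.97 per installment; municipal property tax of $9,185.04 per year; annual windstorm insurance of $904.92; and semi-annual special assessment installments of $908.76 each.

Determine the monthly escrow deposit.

$1,329.26

FHA mortgage insurance premium = $336.97 × 12 = $4,043.64 per year
Municipal property tax = $9,185.04 per year
Windstorm insurance = $904.92 per year
Special assessment = $908.76 × 2 = $1,817.52 per year
Total annual escrow = $15,951.12
Base monthly escrow = $15,951.12 ÷ 12 = $1,329.26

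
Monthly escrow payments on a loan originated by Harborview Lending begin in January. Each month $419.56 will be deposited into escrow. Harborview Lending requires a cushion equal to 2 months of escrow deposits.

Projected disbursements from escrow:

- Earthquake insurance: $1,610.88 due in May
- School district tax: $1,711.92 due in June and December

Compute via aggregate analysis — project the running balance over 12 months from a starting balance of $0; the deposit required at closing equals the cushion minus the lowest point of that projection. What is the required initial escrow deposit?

Cushion = 2 × $419.56 = $839.12
Trial balance (start $0, +$419.56 each month, − disbursements):
  Jan: +$419.56 → $419.56
  Feb: +$419.56 → $839.12
  Mar: +$419.56 → $1,258.68
  Apr: +$419.56 → $1,678.24
  May: +$419.56 − $1,610.88 → $486.92
  Jun: +$419.56 − $1,711.92 → -$805.44
  Jul: +$419.56 → -$385.88
  Aug: +$419.56 → $33.68
  Sep: +$419.56 → $453.24
  Oct: +$419.56 → $872.80
  Nov: +$419.56 → $1,292.36
  Dec: +$419.56 − $1,711.92 → $0.00
Lowest trial balance = -$805.44 (Jun)
Initial deposit = cushion − low point = $839.12 − (-$805.44) = $1,644.56

$1,644.56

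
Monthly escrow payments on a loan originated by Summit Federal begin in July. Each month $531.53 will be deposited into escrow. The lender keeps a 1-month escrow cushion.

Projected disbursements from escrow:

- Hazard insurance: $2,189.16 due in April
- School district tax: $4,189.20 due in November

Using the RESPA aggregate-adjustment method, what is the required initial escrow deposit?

$2,063.08

Cushion = 1 × $531.53 = $531.53
Trial balance (start $0, +$531.53 each month, − disbursements):
  Jul: +$531.53 → $531.53
  Aug: +$531.53 → $1,063.06
  Sep: +$531.53 → $1,594.59
  Oct: +$531.53 → $2,126.12
  Nov: +$531.53 − $4,189.20 → -$1,531.55
  Dec: +$531.53 → -$1,000.02
  Jan: +$531.53 → -$468.49
  Feb: +$531.53 → $63.04
  Mar: +$531.53 → $594.57
  Apr: +$531.53 − $2,189.16 → -$1,063.06
  May: +$531.53 → -$531.53
  Jun: +$531.53 → $0.00
Lowest trial balance = -$1,531.55 (Nov)
Initial deposit = cushion − low point = $531.53 − (-$1,531.55) = $2,063.08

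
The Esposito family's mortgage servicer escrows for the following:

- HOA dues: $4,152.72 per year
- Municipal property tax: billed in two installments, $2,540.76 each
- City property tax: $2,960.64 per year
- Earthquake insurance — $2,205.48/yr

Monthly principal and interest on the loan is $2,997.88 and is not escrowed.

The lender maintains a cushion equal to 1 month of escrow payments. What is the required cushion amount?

HOA dues = $4,152.72
Municipal property tax = $2,540.76 × 2 = $5,081.52
City property tax = $2,960.64
Earthquake insurance = $2,205.48
Total per year = $4,152.72 + $5,081.52 + $2,960.64 + $2,205.48 = $14,400.36
Base monthly escrow = $14,400.36 ÷ 12 = $1,200.03
Cushion = 1 × $1,200.03 = $1,200.03

$1,200.03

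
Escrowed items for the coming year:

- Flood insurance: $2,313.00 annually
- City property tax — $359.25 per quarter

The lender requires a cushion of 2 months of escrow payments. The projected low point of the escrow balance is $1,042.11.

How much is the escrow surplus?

$417.11

Flood insurance — $2,313.00 per year
City property tax — $359.25 × 4 = $1,437.00 per year
Annual escrow total = $2,313.00 + $1,437.00 = $3,750.00
Base monthly escrow = $3,750.00 / 12 = $312.50
Required cushion = 2 × $312.50 = $625.00
Surplus = $1,042.11 − $625.00 = $417.11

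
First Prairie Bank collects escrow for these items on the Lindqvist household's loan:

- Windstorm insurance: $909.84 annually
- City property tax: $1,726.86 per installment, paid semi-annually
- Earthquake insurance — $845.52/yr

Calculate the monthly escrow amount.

Windstorm insurance: $909.84/yr
City property tax: $1,726.86 × 2 = $3,453.72/yr
Earthquake insurance: $845.52/yr
Total per year = $909.84 + $3,453.72 + $845.52 = $5,209.08
Per month = $5,209.08 ÷ 12 = $434.09

$434.09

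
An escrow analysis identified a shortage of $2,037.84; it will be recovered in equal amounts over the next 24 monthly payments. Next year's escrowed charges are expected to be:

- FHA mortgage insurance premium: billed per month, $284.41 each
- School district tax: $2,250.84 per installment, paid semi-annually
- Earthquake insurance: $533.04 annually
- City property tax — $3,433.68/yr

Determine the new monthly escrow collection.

$1,075.02

FHA mortgage insurance premium = $284.41 × 12 = $3,412.92/yr
School district tax = $2,250.84 × 2 = $4,501.68/yr
Earthquake insurance = $533.04/yr
City property tax = $3,433.68/yr
Yearly total = $11,881.32
Base monthly escrow = $11,881.32 / 12 = $990.11
Shortage spread = $2,037.84 ÷ 24 = $84.91/mo
Adjusted monthly = $990.11 + $84.91 = $1,075.02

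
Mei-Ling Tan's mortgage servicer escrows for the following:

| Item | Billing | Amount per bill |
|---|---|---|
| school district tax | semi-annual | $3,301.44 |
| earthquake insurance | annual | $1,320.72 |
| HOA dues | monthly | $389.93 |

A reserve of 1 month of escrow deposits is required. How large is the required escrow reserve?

$1,050.23

School district tax = $3,301.44 × 2 = $6,602.88 per year
Earthquake insurance = $1,320.72 per year
HOA dues = $389.93 × 12 = $4,679.16 per year
Total annual escrow = $12,602.76
Base monthly escrow = $12,602.76 ÷ 12 = $1,050.23
Required cushion = 1 × $1,050.23 = $1,050.23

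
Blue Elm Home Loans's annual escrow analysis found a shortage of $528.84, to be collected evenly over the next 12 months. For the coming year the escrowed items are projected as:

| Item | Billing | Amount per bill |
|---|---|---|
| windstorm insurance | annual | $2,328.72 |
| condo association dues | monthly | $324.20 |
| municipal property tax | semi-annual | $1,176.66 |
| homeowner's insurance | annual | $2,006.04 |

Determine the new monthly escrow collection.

$925.61

Windstorm insurance: $2,328.72 per year
Condo association dues: $324.20 × 12 = $3,890.40 per year
Municipal property tax: $1,176.66 × 2 = $2,353.32 per year
Homeowner's insurance: $2,006.04 per year
Combined annual = $10,578.48
Base monthly escrow = $10,578.48 / 12 = $881.54
Shortage spread = $528.84 ÷ 12 = $44.07/mo
Adjusted monthly = $881.54 + $44.07 = $925.61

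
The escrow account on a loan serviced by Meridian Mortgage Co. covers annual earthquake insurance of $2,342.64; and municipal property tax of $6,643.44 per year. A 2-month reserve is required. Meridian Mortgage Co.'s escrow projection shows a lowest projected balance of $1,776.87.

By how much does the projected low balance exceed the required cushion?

Earthquake insurance = $2,342.64
Municipal property tax = $6,643.44
Yearly total = $2,342.64 + $6,643.44 = $8,986.08
Monthly escrow = $8,986.08 / 12 = $748.84
Required reserve = 2 × $748.84 = $1,497.68
Excess over cushion: $1,776.87 − $1,497.68 = $279.19

$279.19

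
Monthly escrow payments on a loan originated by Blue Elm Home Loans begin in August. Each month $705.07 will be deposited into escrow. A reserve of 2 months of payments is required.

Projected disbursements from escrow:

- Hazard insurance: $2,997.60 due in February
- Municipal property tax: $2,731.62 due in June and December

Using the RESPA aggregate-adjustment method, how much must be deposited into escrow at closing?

$2,203.87

Cushion = 2 × $705.07 = $1,410.14
Trial balance (start $0, +$705.07 each month, − disbursements):
  Aug: +$705.07 → $705.07
  Sep: +$705.07 → $1,410.14
  Oct: +$705.07 → $2,115.21
  Nov: +$705.07 → $2,820.28
  Dec: +$705.07 − $2,731.62 → $793.73
  Jan: +$705.07 → $1,498.80
  Feb: +$705.07 − $2,997.60 → -$793.73
  Mar: +$705.07 → -$88.66
  Apr: +$705.07 → $616.41
  May: +$705.07 → $1,321.48
  Jun: +$705.07 − $2,731.62 → -$705.07
  Jul: +$705.07 → $0.00
Lowest trial balance = -$793.73 (Feb)
Initial deposit = cushion − low point = $1,410.14 − (-$793.73) = $2,203.87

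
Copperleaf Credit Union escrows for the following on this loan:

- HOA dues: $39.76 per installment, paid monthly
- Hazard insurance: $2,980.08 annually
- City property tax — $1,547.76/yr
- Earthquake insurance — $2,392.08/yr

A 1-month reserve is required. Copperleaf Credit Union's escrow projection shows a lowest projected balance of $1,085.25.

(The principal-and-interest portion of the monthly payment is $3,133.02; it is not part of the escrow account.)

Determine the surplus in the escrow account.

$468.83

HOA dues = $39.76 × 12 = $477.12 annually
Hazard insurance = $2,980.08 annually
City property tax = $1,547.76 annually
Earthquake insurance = $2,392.08 annually
Total per year = $477.12 + $2,980.08 + $1,547.76 + $2,392.08 = $7,397.04
Per month = $7,397.04 / 12 = $616.42
Cushion = 1 × $616.42 = $616.42
Surplus = $1,085.25 − $616.42 = $468.83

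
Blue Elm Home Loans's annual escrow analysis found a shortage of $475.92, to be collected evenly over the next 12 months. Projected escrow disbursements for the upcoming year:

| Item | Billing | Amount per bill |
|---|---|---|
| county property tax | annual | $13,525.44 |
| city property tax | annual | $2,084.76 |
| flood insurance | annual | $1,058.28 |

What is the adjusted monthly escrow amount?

$1,428.70

County property tax — $13,525.44 per year
City property tax — $2,084.76 per year
Flood insurance — $1,058.28 per year
Annual escrow total = $13,525.44 + $2,084.76 + $1,058.28 = $16,668.48
Monthly escrow = $16,668.48 / 12 = $1,389.04
Monthly shortage recovery: $475.92 / 12 = $39.66
Adjusted monthly = $1,389.04 + $39.66 = $1,428.70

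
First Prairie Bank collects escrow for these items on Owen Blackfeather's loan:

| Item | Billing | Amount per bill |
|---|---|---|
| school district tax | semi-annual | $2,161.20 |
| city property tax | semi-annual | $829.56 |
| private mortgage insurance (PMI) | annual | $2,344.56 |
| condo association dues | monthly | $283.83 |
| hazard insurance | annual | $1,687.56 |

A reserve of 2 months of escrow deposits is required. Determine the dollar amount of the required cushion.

$2,236.60

School district tax: $2,161.20 × 2 = $4,322.40/yr
City property tax: $829.56 × 2 = $1,659.12/yr
Private mortgage insurance (PMI): $2,344.56/yr
Condo association dues: $283.83 × 12 = $3,405.96/yr
Hazard insurance: $1,687.56/yr
Yearly total = $4,322.40 + $1,659.12 + $2,344.56 + $3,405.96 + $1,687.56 = $13,419.60
Monthly = $13,419.60 / 12 = $1,118.30
Reserve = 2 × $1,118.30 = $2,236.60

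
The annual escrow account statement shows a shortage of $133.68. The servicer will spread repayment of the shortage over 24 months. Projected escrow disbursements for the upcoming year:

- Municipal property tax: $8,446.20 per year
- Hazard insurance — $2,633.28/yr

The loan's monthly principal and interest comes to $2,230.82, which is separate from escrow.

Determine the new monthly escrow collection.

$928.86

Municipal property tax: $8,446.20 annually
Hazard insurance: $2,633.28 annually
Combined annual = $8,446.20 + $2,633.28 = $11,079.48
Monthly escrow = $11,079.48 / 12 = $923.29
Shortage spread = $133.68 ÷ 24 = $5.57/mo
New monthly escrow = $923.29 + $5.57 = $928.86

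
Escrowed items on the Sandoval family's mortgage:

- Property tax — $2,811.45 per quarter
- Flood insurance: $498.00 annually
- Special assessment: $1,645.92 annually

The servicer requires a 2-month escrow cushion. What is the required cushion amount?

Property tax: $2,811.45 × 4 = $11,245.80/yr
Flood insurance: $498.00/yr
Special assessment: $1,645.92/yr
Combined annual = $11,245.80 + $498.00 + $1,645.92 = $13,389.72
Base monthly escrow = $13,389.72 ÷ 12 = $1,115.81
Reserve = 2 × $1,115.81 = $2,231.62

$2,231.62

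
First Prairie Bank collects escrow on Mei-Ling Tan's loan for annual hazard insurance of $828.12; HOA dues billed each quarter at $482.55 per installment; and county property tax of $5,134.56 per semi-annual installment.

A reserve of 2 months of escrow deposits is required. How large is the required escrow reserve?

$2,171.24

Hazard insurance = $828.12 per year
HOA dues = $482.55 × 4 = $1,930.20 per year
County property tax = $5,134.56 × 2 = $10,269.12 per year
Combined annual = $13,027.44
Monthly = $13,027.44 / 12 = $1,085.62
Required cushion = 2 × $1,085.62 = $2,171.24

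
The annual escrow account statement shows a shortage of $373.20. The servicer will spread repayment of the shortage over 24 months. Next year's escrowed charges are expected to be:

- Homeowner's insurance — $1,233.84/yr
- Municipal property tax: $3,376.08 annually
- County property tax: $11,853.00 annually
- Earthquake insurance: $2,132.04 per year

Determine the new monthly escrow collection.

$1,565.13

Homeowner's insurance: $1,233.84 annually
Municipal property tax: $3,376.08 annually
County property tax: $11,853.00 annually
Earthquake insurance: $2,132.04 annually
Total per year = $1,233.84 + $3,376.08 + $11,853.00 + $2,132.04 = $18,594.96
Per month = $18,594.96 / 12 = $1,549.58
Monthly shortage recovery: $373.20 / 24 = $15.55
New monthly escrow = $1,549.58 + $15.55 = $1,565.13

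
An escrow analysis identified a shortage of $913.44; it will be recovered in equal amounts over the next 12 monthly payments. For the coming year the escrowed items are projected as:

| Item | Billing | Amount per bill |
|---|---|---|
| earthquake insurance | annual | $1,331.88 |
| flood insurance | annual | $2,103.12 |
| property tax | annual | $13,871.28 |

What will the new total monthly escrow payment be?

$1,518.31

Earthquake insurance — $1,331.88/yr
Flood insurance — $2,103.12/yr
Property tax — $13,871.28/yr
Annual escrow total = $1,331.88 + $2,103.12 + $13,871.28 = $17,306.28
Monthly escrow = $17,306.28 ÷ 12 = $1,442.19
Shortage per month = $913.44 / 12 = $76.12
Adjusted monthly = $1,442.19 + $76.12 = $1,518.31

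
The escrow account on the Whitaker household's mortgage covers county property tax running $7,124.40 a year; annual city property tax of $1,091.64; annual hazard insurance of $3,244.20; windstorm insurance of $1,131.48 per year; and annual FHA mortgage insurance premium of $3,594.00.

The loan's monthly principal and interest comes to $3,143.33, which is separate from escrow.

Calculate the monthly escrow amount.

$1,348.81

County property tax = $7,124.40 per year
City property tax = $1,091.64 per year
Hazard insurance = $3,244.20 per year
Windstorm insurance = $1,131.48 per year
FHA mortgage insurance premium = $3,594.00 per year
Annual escrow total = $7,124.40 + $1,091.64 + $3,244.20 + $1,131.48 + $3,594.00 = $16,185.72
Base monthly escrow = $16,185.72 ÷ 12 = $1,348.81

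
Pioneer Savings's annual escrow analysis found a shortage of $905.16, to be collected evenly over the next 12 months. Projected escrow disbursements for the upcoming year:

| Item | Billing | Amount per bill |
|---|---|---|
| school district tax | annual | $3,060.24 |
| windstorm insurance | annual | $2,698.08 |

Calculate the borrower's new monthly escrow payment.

$555.29

School district tax — $3,060.24
Windstorm insurance — $2,698.08
Combined annual = $3,060.24 + $2,698.08 = $5,758.32
Base monthly escrow = $5,758.32 ÷ 12 = $479.86
Monthly shortage recovery: $905.16 / 12 = $75.43
Adjusted monthly = $479.86 + $75.43 = $555.29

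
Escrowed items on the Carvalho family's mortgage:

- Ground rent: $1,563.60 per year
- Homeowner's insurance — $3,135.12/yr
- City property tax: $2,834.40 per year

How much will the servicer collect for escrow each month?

Ground rent — $1,563.60 annually
Homeowner's insurance — $3,135.12 annually
City property tax — $2,834.40 annually
Total per year = $1,563.60 + $3,135.12 + $2,834.40 = $7,533.12
Per month = $7,533.12 ÷ 12 = $627.76

$627.76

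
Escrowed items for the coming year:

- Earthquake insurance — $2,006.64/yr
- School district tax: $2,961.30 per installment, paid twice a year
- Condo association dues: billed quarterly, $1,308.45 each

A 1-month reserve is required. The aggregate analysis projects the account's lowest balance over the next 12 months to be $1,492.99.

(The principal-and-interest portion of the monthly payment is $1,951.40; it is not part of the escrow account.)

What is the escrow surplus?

Earthquake insurance = $2,006.64 annually
School district tax = $2,961.30 × 2 = $5,922.60 annually
Condo association dues = $1,308.45 × 4 = $5,233.80 annually
Total per year = $2,006.64 + $5,922.60 + $5,233.80 = $13,163.04
Base monthly escrow = $13,163.04 / 12 = $1,096.92
Required reserve = 1 × $1,096.92 = $1,096.92
Surplus = $1,492.99 − $1,096.92 = $396.07

$396.07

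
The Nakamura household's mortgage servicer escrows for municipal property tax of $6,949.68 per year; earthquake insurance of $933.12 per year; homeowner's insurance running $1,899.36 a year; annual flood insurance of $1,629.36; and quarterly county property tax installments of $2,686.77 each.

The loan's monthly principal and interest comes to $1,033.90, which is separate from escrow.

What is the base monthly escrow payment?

Municipal property tax — $6,949.68 annually
Earthquake insurance — $933.12 annually
Homeowner's insurance — $1,899.36 annually
Flood insurance — $1,629.36 annually
County property tax — $2,686.77 × 4 = $10,747.08 annually
Annual escrow total = $22,158.60
Monthly escrow = $22,158.60 ÷ 12 = $1,846.55

$1,846.55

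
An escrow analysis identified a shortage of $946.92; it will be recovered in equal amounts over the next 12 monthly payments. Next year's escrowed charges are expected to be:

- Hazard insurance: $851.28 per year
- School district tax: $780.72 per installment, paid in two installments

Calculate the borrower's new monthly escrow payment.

$279.97

Hazard insurance — $851.28/yr
School district tax — $780.72 × 2 = $1,561.44/yr
Annual escrow total = $851.28 + $1,561.44 = $2,412.72
Per month = $2,412.72 / 12 = $201.06
Shortage spread = $946.92 ÷ 12 = $78.91/mo
New monthly escrow = $201.06 + $78.91 = $279.97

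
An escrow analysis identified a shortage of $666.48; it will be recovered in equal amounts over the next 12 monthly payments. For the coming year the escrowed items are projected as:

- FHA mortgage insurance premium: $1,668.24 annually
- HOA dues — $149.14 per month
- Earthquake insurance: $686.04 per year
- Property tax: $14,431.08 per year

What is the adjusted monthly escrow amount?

FHA mortgage insurance premium — $1,668.24 per year
HOA dues — $149.14 × 12 = $1,789.68 per year
Earthquake insurance — $686.04 per year
Property tax — $14,431.08 per year
Combined annual = $18,575.04
Per month = $18,575.04 ÷ 12 = $1,547.92
Shortage spread = $666.48 / 12 = $55.54/mo
New monthly escrow = $1,547.92 + $55.54 = $1,603.46

$1,603.46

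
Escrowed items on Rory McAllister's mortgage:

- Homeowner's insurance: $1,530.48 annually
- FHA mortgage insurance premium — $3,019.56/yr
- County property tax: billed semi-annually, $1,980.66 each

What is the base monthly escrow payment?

Homeowner's insurance: $1,530.48 per year
FHA mortgage insurance premium: $3,019.56 per year
County property tax: $1,980.66 × 2 = $3,961.32 per year
Total annual escrow = $8,511.36
Base monthly escrow = $8,511.36 / 12 = $709.28

$709.28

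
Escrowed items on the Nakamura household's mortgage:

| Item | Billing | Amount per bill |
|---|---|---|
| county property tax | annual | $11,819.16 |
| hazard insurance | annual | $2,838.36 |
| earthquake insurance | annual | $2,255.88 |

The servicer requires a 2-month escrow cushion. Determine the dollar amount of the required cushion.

County property tax = $11,819.16/yr
Hazard insurance = $2,838.36/yr
Earthquake insurance = $2,255.88/yr
Combined annual = $11,819.16 + $2,838.36 + $2,255.88 = $16,913.40
Per month = $16,913.40 ÷ 12 = $1,409.45
Required cushion = 2 × $1,409.45 = $2,818.90

$2,818.90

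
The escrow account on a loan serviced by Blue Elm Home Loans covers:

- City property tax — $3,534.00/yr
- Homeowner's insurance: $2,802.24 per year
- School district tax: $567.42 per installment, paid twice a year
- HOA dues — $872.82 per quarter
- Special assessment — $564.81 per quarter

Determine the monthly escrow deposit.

$1,101.80

City property tax: $3,534.00 annually
Homeowner's insurance: $2,802.24 annually
School district tax: $567.42 × 2 = $1,134.84 annually
HOA dues: $872.82 × 4 = $3,491.28 annually
Special assessment: $564.81 × 4 = $2,259.24 annually
Annual escrow total = $13,221.60
Monthly escrow = $13,221.60 ÷ 12 = $1,101.80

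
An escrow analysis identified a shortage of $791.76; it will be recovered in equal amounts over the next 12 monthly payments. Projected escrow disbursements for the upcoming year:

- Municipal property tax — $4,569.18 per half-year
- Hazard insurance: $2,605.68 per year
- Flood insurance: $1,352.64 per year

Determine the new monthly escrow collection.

$1,157.37

Municipal property tax: $4,569.18 × 2 = $9,138.36 per year
Hazard insurance: $2,605.68 per year
Flood insurance: $1,352.64 per year
Annual escrow total = $13,096.68
Base monthly escrow = $13,096.68 ÷ 12 = $1,091.39
Monthly shortage recovery: $791.76 ÷ 12 = $65.98
Adjusted monthly = $1,091.39 + $65.98 = $1,157.37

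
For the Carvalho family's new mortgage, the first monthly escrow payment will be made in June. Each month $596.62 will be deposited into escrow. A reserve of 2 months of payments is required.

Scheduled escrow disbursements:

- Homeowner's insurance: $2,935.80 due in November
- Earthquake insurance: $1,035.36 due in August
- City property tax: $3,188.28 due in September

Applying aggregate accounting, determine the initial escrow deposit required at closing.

$4,772.96

Cushion = 2 × $596.62 = $1,193.24
Trial balance (start $0, +$596.62 each month, − disbursements):
  Jun: +$596.62 → $596.62
  Jul: +$596.62 → $1,193.24
  Aug: +$596.62 − $1,035.36 → $754.50
  Sep: +$596.62 − $3,188.28 → -$1,837.16
  Oct: +$596.62 → -$1,240.54
  Nov: +$596.62 − $2,935.80 → -$3,579.72
  Dec: +$596.62 → -$2,983.10
  Jan: +$596.62 → -$2,386.48
  Feb: +$596.62 → -$1,789.86
  Mar: +$596.62 → -$1,193.24
  Apr: +$596.62 → -$596.62
  May: +$596.62 → $0.00
Lowest trial balance = -$3,579.72 (Nov)
Initial deposit = cushion − low point = $1,193.24 − (-$3,579.72) = $4,772.96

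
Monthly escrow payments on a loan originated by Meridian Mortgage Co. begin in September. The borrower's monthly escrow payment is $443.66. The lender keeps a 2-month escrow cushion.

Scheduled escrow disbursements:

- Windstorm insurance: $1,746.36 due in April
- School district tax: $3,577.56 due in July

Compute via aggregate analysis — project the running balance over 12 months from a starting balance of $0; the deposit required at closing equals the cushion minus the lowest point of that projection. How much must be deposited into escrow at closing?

Cushion = 2 × $443.66 = $887.32
Trial balance (start $0, +$443.66 each month, − disbursements):
  Sep: +$443.66 → $443.66
  Oct: +$443.66 → $887.32
  Nov: +$443.66 → $1,330.98
  Dec: +$443.66 → $1,774.64
  Jan: +$443.66 → $2,218.30
  Feb: +$443.66 → $2,661.96
  Mar: +$443.66 → $3,105.62
  Apr: +$443.66 − $1,746.36 → $1,802.92
  May: +$443.66 → $2,246.58
  Jun: +$443.66 → $2,690.24
  Jul: +$443.66 − $3,577.56 → -$443.66
  Aug: +$443.66 → $0.00
Lowest trial balance = -$443.66 (Jul)
Initial deposit = cushion − low point = $887.32 − (-$443.66) = $1,330.98

$1,330.98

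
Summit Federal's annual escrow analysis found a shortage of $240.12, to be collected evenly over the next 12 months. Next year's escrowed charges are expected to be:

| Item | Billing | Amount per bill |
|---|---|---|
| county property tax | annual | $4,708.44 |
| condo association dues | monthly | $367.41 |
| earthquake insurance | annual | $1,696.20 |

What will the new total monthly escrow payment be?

$921.14

County property tax — $4,708.44 annually
Condo association dues — $367.41 × 12 = $4,408.92 annually
Earthquake insurance — $1,696.20 annually
Total annual escrow = $10,813.56
Base monthly escrow = $10,813.56 ÷ 12 = $901.13
Shortage per month = $240.12 ÷ 12 = $20.01
New monthly escrow = $901.13 + $20.01 = $921.14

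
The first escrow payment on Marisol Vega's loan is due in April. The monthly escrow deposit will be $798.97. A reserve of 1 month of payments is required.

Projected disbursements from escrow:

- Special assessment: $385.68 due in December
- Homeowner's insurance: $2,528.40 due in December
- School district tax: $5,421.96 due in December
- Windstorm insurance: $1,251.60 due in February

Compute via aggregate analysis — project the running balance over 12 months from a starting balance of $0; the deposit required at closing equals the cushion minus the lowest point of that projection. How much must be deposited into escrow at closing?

$1,944.28

Cushion = 1 × $798.97 = $798.97
Trial balance (start $0, +$798.97 each month, − disbursements):
  Apr: +$798.97 → $798.97
  May: +$798.97 → $1,597.94
  Jun: +$798.97 → $2,396.91
  Jul: +$798.97 → $3,195.88
  Aug: +$798.97 → $3,994.85
  Sep: +$798.97 → $4,793.82
  Oct: +$798.97 → $5,592.79
  Nov: +$798.97 → $6,391.76
  Dec: +$798.97 − $8,336.04 → -$1,145.31
  Jan: +$798.97 → -$346.34
  Feb: +$798.97 − $1,251.60 → -$798.97
  Mar: +$798.97 → $0.00
Lowest trial balance = -$1,145.31 (Dec)
Initial deposit = cushion − low point = $798.97 − (-$1,145.31) = $1,944.28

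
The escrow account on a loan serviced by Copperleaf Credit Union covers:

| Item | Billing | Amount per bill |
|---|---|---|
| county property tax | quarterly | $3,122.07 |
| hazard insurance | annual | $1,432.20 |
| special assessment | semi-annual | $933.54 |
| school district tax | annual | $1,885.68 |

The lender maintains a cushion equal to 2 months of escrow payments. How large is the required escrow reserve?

$2,945.54

County property tax: $3,122.07 × 4 = $12,488.28
Hazard insurance: $1,432.20
Special assessment: $933.54 × 2 = $1,867.08
School district tax: $1,885.68
Total annual escrow = $17,673.24
Monthly escrow = $17,673.24 / 12 = $1,472.77
Required cushion = 2 × $1,472.77 = $2,945.54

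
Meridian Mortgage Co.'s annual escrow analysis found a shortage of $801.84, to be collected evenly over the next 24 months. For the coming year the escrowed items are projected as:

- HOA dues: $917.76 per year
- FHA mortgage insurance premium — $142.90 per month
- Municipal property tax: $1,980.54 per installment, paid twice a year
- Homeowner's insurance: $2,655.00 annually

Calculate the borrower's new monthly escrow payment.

HOA dues = $917.76/yr
FHA mortgage insurance premium = $142.90 × 12 = $1,714.80/yr
Municipal property tax = $1,980.54 × 2 = $3,961.08/yr
Homeowner's insurance = $2,655.00/yr
Yearly total = $917.76 + $1,714.80 + $3,961.08 + $2,655.00 = $9,248.64
Monthly escrow = $9,248.64 ÷ 12 = $770.72
Monthly shortage recovery: $801.84 ÷ 24 = $33.41
New monthly escrow = $770.72 + $33.41 = $804.13

$804.13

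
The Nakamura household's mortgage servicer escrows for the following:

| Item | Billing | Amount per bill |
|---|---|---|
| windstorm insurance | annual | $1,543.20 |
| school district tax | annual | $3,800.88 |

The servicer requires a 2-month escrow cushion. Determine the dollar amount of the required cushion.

$890.68

Windstorm insurance: $1,543.20 annually
School district tax: $3,800.88 annually
Total per year = $5,344.08
Per month = $5,344.08 / 12 = $445.34
Cushion = 2 × $445.34 = $890.68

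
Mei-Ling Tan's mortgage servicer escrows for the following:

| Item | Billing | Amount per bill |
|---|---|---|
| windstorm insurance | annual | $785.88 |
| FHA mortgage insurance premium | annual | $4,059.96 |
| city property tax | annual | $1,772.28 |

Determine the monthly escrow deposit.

Windstorm insurance — $785.88 per year
FHA mortgage insurance premium — $4,059.96 per year
City property tax — $1,772.28 per year
Total per year = $785.88 + $4,059.96 + $1,772.28 = $6,618.12
Monthly = $6,618.12 ÷ 12 = $551.51

$551.51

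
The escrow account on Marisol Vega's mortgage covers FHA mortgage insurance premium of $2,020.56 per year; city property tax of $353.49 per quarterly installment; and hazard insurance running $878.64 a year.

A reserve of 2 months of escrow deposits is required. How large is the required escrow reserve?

$718.86

FHA mortgage insurance premium = $2,020.56/yr
City property tax = $353.49 × 4 = $1,413.96/yr
Hazard insurance = $878.64/yr
Combined annual = $2,020.56 + $1,413.96 + $878.64 = $4,313.16
Monthly escrow = $4,313.16 / 12 = $359.43
Cushion = 2 × $359.43 = $718.86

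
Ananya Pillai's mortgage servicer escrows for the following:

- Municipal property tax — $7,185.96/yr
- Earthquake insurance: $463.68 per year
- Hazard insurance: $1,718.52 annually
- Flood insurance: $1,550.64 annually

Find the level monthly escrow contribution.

Municipal property tax = $7,185.96/yr
Earthquake insurance = $463.68/yr
Hazard insurance = $1,718.52/yr
Flood insurance = $1,550.64/yr
Yearly total = $7,185.96 + $463.68 + $1,718.52 + $1,550.64 = $10,918.80
Monthly = $10,918.80 / 12 = $909.90

$909.90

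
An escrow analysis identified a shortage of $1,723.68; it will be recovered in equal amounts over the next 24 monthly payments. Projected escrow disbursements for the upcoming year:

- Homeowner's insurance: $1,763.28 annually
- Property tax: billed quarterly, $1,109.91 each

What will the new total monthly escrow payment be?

Homeowner's insurance — $1,763.28 annually
Property tax — $1,109.91 × 4 = $4,439.64 annually
Combined annual = $1,763.28 + $4,439.64 = $6,202.92
Base monthly escrow = $6,202.92 / 12 = $516.91
Monthly shortage recovery: $1,723.68 ÷ 24 = $71.82
New monthly escrow = $516.91 + $71.82 = $588.73

$588.73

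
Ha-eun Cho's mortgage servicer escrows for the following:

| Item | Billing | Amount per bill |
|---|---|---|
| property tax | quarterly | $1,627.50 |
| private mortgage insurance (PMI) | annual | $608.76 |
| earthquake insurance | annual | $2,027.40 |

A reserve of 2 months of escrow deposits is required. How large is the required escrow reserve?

$1,524.36

Property tax: $1,627.50 × 4 = $6,510.00 annually
Private mortgage insurance (PMI): $608.76 annually
Earthquake insurance: $2,027.40 annually
Yearly total = $6,510.00 + $608.76 + $2,027.40 = $9,146.16
Monthly escrow = $9,146.16 ÷ 12 = $762.18
Reserve = 2 × $762.18 = $1,524.36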